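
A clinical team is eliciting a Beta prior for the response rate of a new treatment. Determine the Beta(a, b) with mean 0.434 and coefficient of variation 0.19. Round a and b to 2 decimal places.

a = 15.24, b = 19.88

Var = (CV·μ)² = (0.19×0.434)² = 0.006800.
a+b = μ(1−μ)/Var − 1 = 0.245644/0.006800 − 1 = 35.1260.
Thus a = 0.434·35.1260 = 15.24 and b = 0.566·35.1260 = 19.88.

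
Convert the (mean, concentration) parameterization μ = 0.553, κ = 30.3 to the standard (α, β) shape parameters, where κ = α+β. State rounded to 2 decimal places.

Split κ in proportion μ : (1−μ): α = 0.553·30.3 = 16.76, β = 30.3 − 16.76 = 13.54.

α = 16.76, β = 13.54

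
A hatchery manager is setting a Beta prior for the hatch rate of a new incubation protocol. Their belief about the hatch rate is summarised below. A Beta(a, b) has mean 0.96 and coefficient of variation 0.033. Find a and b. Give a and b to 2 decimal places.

a = 35.77, b = 1.49

Var = (CV·μ)² = (0.033×0.96)² = 0.001004.
a+b = μ(1−μ)/Var − 1 = 0.0384/0.001004 − 1 = 37.2614.
Thus a = 0.96·37.2614 = 35.77 and b = 0.04·37.2614 = 1.49.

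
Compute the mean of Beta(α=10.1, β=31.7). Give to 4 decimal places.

0.2416

E[X] = α/(α+β) = 10.1/41.8 = 0.2416.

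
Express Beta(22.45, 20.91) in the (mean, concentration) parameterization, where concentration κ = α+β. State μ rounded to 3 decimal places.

μ = 0.518, κ = 43.36

κ = α+β = 22.45+20.91 = 43.36; μ = α/κ = 22.45/43.36 = 0.518.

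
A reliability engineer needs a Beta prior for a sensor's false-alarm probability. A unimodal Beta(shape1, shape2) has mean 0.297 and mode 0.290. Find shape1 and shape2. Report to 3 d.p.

shape1 = 17.820, shape2 = 42.180

Let s = shape1+shape2. Mean gives shape1 = μs = 0.297s; mode gives (shape1−1)/(s−2) = 0.290.
Substituting: 0.297s − 1 = 0.290(s−2) = 0.290s − 0.580, so 0.007s = 0.420 and s = 60.0000.
Then shape1 = 0.297×60.0000 = 17.820 and shape2 = s−shape1 = 42.180.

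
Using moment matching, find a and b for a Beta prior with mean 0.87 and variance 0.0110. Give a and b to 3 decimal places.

Write ν = a+b; then a = μν and Var = μ(1−μ)/(ν+1).
ν = μ(1−μ)/Var − 1 = 0.1131/0.0110 − 1 = 9.2818.
a = 0.87·9.2818 = 8.075, b = 0.13·9.2818 = 1.207.

a = 8.075, b = 1.207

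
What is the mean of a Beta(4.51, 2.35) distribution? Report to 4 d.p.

E[X] = α/(α+β) = 4.51/6.86 = 0.6574.

0.6574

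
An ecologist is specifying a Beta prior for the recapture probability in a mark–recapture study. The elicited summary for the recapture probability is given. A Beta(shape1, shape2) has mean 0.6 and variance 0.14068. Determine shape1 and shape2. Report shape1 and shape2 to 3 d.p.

Write ν = shape1+shape2; then shape1 = μν and Var = μ(1−μ)/(ν+1).
ν = μ(1−μ)/Var − 1 = 0.24/0.14068 − 1 = 0.7060.
shape1 = 0.6·0.7060 = 0.424, shape2 = 0.4·0.7060 = 0.282.

shape1 = 0.424, shape2 = 0.282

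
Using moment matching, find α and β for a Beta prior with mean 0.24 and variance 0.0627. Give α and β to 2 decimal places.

Let s = α+β. The Beta variance is μ(1−μ)/(s+1).
So s+1 = μ(1−μ)/σ² = (0.24×0.76)/0.0627 = 0.1824/0.0627 = 2.9091, giving s = 1.9091.
Then α = μs = 0.24×1.9091 = 0.46 and β = (1−μ)s = 0.76×1.9091 = 1.45.

α = 0.46, β = 1.45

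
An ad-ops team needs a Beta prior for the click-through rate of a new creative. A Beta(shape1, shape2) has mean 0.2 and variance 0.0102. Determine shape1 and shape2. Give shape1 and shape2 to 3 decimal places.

shape1 = 2.937, shape2 = 11.749

Write ν = shape1+shape2; then shape1 = μν and Var = μ(1−μ)/(ν+1).
ν = μ(1−μ)/Var − 1 = 0.16/0.0102 − 1 = 14.6863.
shape1 = 0.2·14.6863 = 2.937, shape2 = 0.8·14.6863 = 11.749.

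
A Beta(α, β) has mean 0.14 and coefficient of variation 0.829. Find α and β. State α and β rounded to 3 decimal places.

Var = (CV·μ)² = (0.829×0.14)² = 0.013470.
α+β = μ(1−μ)/Var − 1 = 0.1204/0.013470 − 1 = 7.9384.
Thus α = 0.14·7.9384 = 1.111 and β = 0.86·7.9384 = 6.827.

α = 1.111, β = 6.827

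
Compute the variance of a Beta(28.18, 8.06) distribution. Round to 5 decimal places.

0.00464

μ = 28.18/36.24 = 0.777594; Var = μ(1−μ)/(α+β+1) = 0.1729417/37.24 = 0.00464.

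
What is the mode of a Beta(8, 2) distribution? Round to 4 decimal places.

0.8750

The density x^(α−1)(1−x)^(β−1) is maximised at (α−1)/(α+β−2) = 7/8 = 0.8750.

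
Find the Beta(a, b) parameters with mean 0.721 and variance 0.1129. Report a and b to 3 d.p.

By moment matching, a+b = μ(1−μ)/σ² − 1 = (0.721·0.279)/0.1129 − 1 = 1.7817 − 1 = 0.7817.
Since a/(a+b) = μ, a = 0.721·0.7817 = 0.564 and b = 0.279·0.7817 = 0.218.

a = 0.564, b = 0.218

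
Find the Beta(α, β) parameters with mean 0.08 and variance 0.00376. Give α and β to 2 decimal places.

α = 1.49, β = 17.09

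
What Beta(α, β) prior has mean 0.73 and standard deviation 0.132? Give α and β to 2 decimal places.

α = 7.53, β = 2.78

First σ² = 0.017424. Setting α = μn, β = (1−μ)n with n = α+β,
μ(1−μ)/(n+1) = 0.017424 ⇒ n+1 = 0.1971/0.017424 = 11.3120 ⇒ n = 10.3120.
Hence α = 0.73×10.3120 = 7.53, β = 0.27×10.3120 = 2.78.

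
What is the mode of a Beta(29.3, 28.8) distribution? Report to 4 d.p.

0.5045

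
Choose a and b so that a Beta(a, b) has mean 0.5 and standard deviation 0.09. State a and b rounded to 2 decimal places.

a = 14.93, b = 14.93

σ² = 0.09² = 0.0081.
With s = a+b, Var = μ(1−μ)/(s+1), so s+1 = (0.5×0.5)/0.0081 = 30.8642 and s = 29.8642.
a = μs = 14.93, b = (1−μ)s = 14.93.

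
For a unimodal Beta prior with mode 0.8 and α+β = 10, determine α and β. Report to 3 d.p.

α = 7.400, β = 2.600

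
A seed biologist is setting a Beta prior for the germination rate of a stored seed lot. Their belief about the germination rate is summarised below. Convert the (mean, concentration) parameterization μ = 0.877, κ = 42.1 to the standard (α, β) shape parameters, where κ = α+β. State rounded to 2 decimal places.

α = 36.92, β = 5.18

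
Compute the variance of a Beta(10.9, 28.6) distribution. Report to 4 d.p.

α+β = 39.5 and αβ = 311.74, so Var = αβ/[(α+β)²(α+β+1)] = 311.74/63190.125 = 0.0049.

0.0049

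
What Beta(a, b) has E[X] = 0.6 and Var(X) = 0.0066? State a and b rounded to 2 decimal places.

a = 21.22, b = 14.15

Let s = a+b. The Beta variance is μ(1−μ)/(s+1).
So s+1 = μ(1−μ)/σ² = (0.6×0.4)/0.0066 = 0.24/0.0066 = 36.3636, giving s = 35.3636.
Then a = μs = 0.6×35.3636 = 21.22 and b = (1−μ)s = 0.4×35.3636 = 14.15.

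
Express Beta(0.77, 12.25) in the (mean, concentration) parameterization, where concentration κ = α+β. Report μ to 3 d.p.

μ = 0.059, κ = 13.02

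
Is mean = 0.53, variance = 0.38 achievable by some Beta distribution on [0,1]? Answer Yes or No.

A Beta with mean μ has variance μ(1−μ)/(α+β+1) < μ(1−μ).
Here μ(1−μ) = 0.53×0.47 = 0.2491, and 0.38 ≥ 0.2491.

No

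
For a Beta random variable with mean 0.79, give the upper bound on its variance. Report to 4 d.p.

Var = μ(1−μ)/(α+β+1), which approaches μ(1−μ) as α+β → 0.
So the supremum is μ(1−μ) = 0.79×0.21 = 0.1659.

0.1659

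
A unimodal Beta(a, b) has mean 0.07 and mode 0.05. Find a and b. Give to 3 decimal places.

Let s = a+b. Mean gives a = μs = 0.07s; mode gives (a−1)/(s−2) = 0.05.
Substituting: 0.07s − 1 = 0.05(s−2) = 0.05s − 0.10, so 0.02s = 0.90 and s = 45.0000.
Then a = 0.07×45.0000 = 3.150 and b = s−a = 41.850.

a = 3.150, b = 41.850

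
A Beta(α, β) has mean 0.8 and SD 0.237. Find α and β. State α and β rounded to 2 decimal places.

α = 1.48, β = 0.37

σ² = 0.237² = 0.056169.
With s = α+β, Var = μ(1−μ)/(s+1), so s+1 = (0.8×0.2)/0.056169 = 2.8485 and s = 1.8485.
α = μs = 1.48, β = (1−μ)s = 0.37.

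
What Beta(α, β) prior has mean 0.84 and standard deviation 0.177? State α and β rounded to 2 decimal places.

First σ² = 0.031329. Setting α = μn, β = (1−μ)n with n = α+β,
μ(1−μ)/(n+1) = 0.031329 ⇒ n+1 = 0.1344/0.031329 = 4.2900 ⇒ n = 3.2900.
Hence α = 0.84×3.2900 = 2.76, β = 0.16×3.2900 = 0.53.

α = 2.76, β = 0.53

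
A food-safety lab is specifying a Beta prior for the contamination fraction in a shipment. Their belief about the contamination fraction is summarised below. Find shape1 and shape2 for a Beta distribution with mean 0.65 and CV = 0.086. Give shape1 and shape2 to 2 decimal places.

shape1 = 46.67, shape2 = 25.13

Var = (CV·μ)² = (0.086×0.65)² = 0.003125.
shape1+shape2 = μ(1−μ)/Var − 1 = 0.2275/0.003125 − 1 = 71.8044.
Thus shape1 = 0.65·71.8044 = 46.67 and shape2 = 0.35·71.8044 = 25.13.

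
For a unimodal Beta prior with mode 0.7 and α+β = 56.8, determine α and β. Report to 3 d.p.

α = 39.360, β = 17.440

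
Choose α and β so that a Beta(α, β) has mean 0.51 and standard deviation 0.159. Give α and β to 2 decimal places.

α = 4.53, β = 4.35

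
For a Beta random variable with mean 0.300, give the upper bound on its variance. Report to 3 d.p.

Var = μ(1−μ)/(α+β+1), which approaches μ(1−μ) as α+β → 0.
So the supremum is μ(1−μ) = 0.300×0.700 = 0.210.

0.210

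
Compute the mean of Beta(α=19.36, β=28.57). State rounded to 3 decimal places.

0.404

The Beta mean is α/(α+β) = 19.36/(19.36+28.57) = 0.404.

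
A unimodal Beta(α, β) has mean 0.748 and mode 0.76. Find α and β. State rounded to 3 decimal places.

α = 32.413, β = 10.920

Let s = α+β. Mean gives α = μs = 0.748s; mode gives (α−1)/(s−2) = 0.76.
Substituting: 0.748s − 1 = 0.76(s−2) = 0.76s − 1.52, so -0.012s = -0.52 and s = 43.3333.
Then α = 0.748×43.3333 = 32.413 and β = s−α = 10.920.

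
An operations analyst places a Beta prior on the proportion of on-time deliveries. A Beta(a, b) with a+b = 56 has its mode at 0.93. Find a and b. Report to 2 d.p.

a = 51.22, b = 4.78

Since the density peak of Beta(a,b) is at (a−1)/(a+b−2),
a = 1 + 0.93(56−2) = 51.22 and b = 56 − 51.22 = 4.78.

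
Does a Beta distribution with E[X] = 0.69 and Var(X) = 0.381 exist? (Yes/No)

For any Beta, Var(X) < E[X]·(1−E[X]).
Here μ(1−μ) = 0.69×0.31 = 0.2139, and 0.381 ≥ 0.2139.

No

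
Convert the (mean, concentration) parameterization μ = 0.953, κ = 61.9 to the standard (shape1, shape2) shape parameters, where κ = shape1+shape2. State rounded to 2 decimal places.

Split κ in proportion μ : (1−μ): shape1 = 0.953·61.9 = 58.99, shape2 = 61.9 − 58.99 = 2.91.

shape1 = 58.99, shape2 = 2.91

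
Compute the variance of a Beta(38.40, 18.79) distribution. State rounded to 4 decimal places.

μ = 38.40/57.19 = 0.671446; Var = μ(1−μ)/(α+β+1) = 0.2206062/58.19 = 0.0038.

0.0038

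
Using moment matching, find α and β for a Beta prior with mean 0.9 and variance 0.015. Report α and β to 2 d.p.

α = 4.50, β = 0.50

Write ν = α+β; then α = μν and Var = μ(1−μ)/(ν+1).
ν = μ(1−μ)/Var − 1 = 0.09/0.015 − 1 = 5.0000.
α = 0.9·5.0000 = 4.50, β = 0.1·5.0000 = 0.50.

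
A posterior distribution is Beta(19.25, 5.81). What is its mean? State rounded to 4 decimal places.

0.7682

The Beta mean is α/(α+β) = 19.25/(19.25+5.81) = 0.7682.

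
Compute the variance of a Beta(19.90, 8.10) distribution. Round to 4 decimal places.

0.0071

μ = 19.90/28.00 = 0.710714; Var = μ(1−μ)/(α+β+1) = 0.2055995/29.00 = 0.0071.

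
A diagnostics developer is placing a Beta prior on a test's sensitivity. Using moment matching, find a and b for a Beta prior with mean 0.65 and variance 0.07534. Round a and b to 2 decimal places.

Let s = a+b. The Beta variance is μ(1−μ)/(s+1).
So s+1 = μ(1−μ)/σ² = (0.65×0.35)/0.07534 = 0.2275/0.07534 = 3.0196, giving s = 2.0196.
Then a = μs = 0.65×2.0196 = 1.31 and b = (1−μ)s = 0.35×2.0196 = 0.71.

a = 1.31, b = 0.71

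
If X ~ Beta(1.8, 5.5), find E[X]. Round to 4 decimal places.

E[X] = α/(α+β) = 1.8/7.3 = 0.2466.

0.2466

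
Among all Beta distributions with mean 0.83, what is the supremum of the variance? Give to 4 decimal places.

0.1411

For fixed mean μ the Beta variance is μ(1−μ)/(α+β+1), increasing as α+β decreases.
Its least upper bound (not attained) is μ(1−μ) = 0.83·0.17 = 0.1411.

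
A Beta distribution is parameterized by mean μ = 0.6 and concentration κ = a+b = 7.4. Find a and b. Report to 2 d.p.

a = 4.44, b = 2.96

a = μκ = 0.6×7.4 = 4.44 and b = (1−μ)κ = 0.4×7.4 = 2.96.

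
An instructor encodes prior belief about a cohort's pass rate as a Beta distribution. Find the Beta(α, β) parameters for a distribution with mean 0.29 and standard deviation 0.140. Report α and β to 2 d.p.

σ² = 0.140² = 0.019600.
With s = α+β, Var = μ(1−μ)/(s+1), so s+1 = (0.29×0.71)/0.019600 = 10.5051 and s = 9.5051.
α = μs = 2.76, β = (1−μ)s = 6.75.

α = 2.76, β = 6.75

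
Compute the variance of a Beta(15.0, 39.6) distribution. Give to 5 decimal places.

0.00358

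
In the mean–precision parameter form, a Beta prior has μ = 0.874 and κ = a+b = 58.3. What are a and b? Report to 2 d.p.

a = 50.95, b = 7.35

a = μκ = 0.874×58.3 = 50.95 and b = (1−μ)κ = 0.126×58.3 = 7.35.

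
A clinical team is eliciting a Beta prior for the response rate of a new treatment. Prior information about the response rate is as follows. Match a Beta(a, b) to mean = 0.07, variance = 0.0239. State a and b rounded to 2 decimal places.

Write ν = a+b; then a = μν and Var = μ(1−μ)/(ν+1).
ν = μ(1−μ)/Var − 1 = 0.0651/0.0239 − 1 = 1.7238.
a = 0.07·1.7238 = 0.12, b = 0.93·1.7238 = 1.60.

a = 0.12, b = 1.60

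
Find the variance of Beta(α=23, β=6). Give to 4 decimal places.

0.0055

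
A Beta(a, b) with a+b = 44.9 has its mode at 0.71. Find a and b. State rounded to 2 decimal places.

For a,b>1 the mode is (a−1)/(a+b−2), so a = mode·(κ−2)+1 = 0.71×42.9+1 = 31.46.
And b = (1−mode)·(κ−2)+1 = 0.29×42.9+1 = 13.44.

a = 31.46, b = 13.44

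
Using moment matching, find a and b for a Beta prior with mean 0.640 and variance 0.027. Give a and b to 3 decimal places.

a = 4.821, b = 2.712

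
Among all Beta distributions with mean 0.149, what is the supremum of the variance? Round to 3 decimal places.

For fixed mean μ the Beta variance is μ(1−μ)/(α+β+1), increasing as α+β decreases.
Its least upper bound (not attained) is μ(1−μ) = 0.149·0.851 = 0.127.

0.127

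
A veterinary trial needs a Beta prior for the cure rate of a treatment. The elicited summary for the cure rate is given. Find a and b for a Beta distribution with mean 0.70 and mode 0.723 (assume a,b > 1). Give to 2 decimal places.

Let s = a+b. Mean gives a = μs = 0.70s; mode gives (a−1)/(s−2) = 0.723.
Substituting: 0.70s − 1 = 0.723(s−2) = 0.723s − 1.446, so -0.023s = -0.446 and s = 19.3913.
Then a = 0.70×19.3913 = 13.57 and b = s−a = 5.82.

a = 13.57, b = 5.82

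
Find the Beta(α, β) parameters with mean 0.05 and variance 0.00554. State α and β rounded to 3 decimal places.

By moment matching, α+β = μ(1−μ)/σ² − 1 = (0.05·0.95)/0.00554 − 1 = 8.5740 − 1 = 7.5740.
Since α/(α+β) = μ, α = 0.05·7.5740 = 0.379 and β = 0.95·7.5740 = 7.195.

α = 0.379, β = 7.195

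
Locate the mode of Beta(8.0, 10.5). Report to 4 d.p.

0.4242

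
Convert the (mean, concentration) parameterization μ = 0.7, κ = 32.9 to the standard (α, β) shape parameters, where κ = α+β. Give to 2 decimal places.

α = 23.03, β = 9.87

α = μκ = 0.7×32.9 = 23.03 and β = (1−μ)κ = 0.3×32.9 = 9.87.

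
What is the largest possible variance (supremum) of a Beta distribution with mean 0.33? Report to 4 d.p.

0.2211

Var = μ(1−μ)/(α+β+1), which approaches μ(1−μ) as α+β → 0.
So the supremum is μ(1−μ) = 0.33×0.67 = 0.2211.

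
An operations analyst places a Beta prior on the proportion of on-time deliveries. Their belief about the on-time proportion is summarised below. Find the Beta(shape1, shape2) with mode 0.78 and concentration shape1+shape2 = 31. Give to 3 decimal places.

shape1 = 23.620, shape2 = 7.380

Since the density peak of Beta(shape1,shape2) is at (shape1−1)/(shape1+shape2−2),
shape1 = 1 + 0.78(31−2) = 23.620 and shape2 = 31 − 23.620 = 7.380.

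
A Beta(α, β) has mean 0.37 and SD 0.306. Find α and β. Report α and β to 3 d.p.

Variance = 0.306² = 0.093636. The moment-matching identity α+β = μ(1−μ)/Var − 1 gives
α+β = 0.2331/0.093636 − 1 = 1.4894, so α = μ·1.4894 = 0.551 and β = (1−μ)·1.4894 = 0.938.

α = 0.551, β = 0.938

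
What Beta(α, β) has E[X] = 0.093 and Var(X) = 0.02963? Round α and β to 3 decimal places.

By moment matching, α+β = μ(1−μ)/σ² − 1 = (0.093·0.907)/0.02963 − 1 = 2.8468 − 1 = 1.8468.
Since α/(α+β) = μ, α = 0.093·1.8468 = 0.172 and β = 0.907·1.8468 = 1.675.

α = 0.172, β = 1.675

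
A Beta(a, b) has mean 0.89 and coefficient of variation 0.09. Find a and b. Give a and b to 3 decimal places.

a = 12.690, b = 1.568

Var = (CV·μ)² = (0.09×0.89)² = 0.006416.
a+b = μ(1−μ)/Var − 1 = 0.0979/0.006416 − 1 = 14.2587.
Thus a = 0.89·14.2587 = 12.690 and b = 0.11·14.2587 = 1.568.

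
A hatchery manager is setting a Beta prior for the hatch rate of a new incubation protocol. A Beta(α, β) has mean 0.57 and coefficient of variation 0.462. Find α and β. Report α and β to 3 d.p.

α = 1.445, β = 1.090

Var = (CV·μ)² = (0.462×0.57)² = 0.069348.
α+β = μ(1−μ)/Var − 1 = 0.2451/0.069348 − 1 = 2.5344.
Thus α = 0.57·2.5344 = 1.445 and β = 0.43·2.5344 = 1.090.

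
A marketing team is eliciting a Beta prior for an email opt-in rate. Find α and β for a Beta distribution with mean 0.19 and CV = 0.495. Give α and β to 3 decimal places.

α = 3.116, β = 13.283

Var = (CV·μ)² = (0.495×0.19)² = 0.008845.
α+β = μ(1−μ)/Var − 1 = 0.1539/0.008845 − 1 = 16.3989.
Thus α = 0.19·16.3989 = 3.116 and β = 0.81·16.3989 = 13.283.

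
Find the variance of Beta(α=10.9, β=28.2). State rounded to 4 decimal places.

0.0050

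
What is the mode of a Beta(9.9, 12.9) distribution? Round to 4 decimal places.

0.4279

The density x^(α−1)(1−x)^(β−1) is maximised at (α−1)/(α+β−2) = 8.9/20.8 = 0.4279.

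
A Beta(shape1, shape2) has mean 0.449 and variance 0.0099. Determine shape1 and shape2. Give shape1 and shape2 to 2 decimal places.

shape1 = 10.77, shape2 = 13.22

By moment matching, shape1+shape2 = μ(1−μ)/σ² − 1 = (0.449·0.551)/0.0099 − 1 = 24.9898 − 1 = 23.9898.
Since shape1/(shape1+shape2) = μ, shape1 = 0.449·23.9898 = 10.77 and shape2 = 0.551·23.9898 = 13.22.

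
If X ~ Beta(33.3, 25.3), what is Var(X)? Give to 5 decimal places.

0.00412

μ = 33.3/58.6 = 0.568259; Var = μ(1−μ)/(α+β+1) = 0.2453407/59.6 = 0.00412.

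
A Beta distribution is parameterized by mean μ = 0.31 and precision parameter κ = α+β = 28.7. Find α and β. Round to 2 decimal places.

Split κ in proportion μ : (1−μ): α = 0.31·28.7 = 8.90, β = 28.7 − 8.90 = 19.80.

α = 8.90, β = 19.80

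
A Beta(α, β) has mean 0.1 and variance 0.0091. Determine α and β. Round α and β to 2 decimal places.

Let s = α+β. The Beta variance is μ(1−μ)/(s+1).
So s+1 = μ(1−μ)/σ² = (0.1×0.9)/0.0091 = 0.09/0.0091 = 9.8901, giving s = 8.8901.
Then α = μs = 0.1×8.8901 = 0.89 and β = (1−μ)s = 0.9×8.8901 = 8.00.

α = 0.89, β = 8.00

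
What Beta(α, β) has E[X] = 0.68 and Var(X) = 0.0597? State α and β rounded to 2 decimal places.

Write ν = α+β; then α = μν and Var = μ(1−μ)/(ν+1).
ν = μ(1−μ)/Var − 1 = 0.2176/0.0597 − 1 = 2.6449.
α = 0.68·2.6449 = 1.80, β = 0.32·2.6449 = 0.85.

α = 1.80, β = 0.85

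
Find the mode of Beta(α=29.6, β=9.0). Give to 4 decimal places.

0.7814

The density x^(α−1)(1−x)^(β−1) is maximised at (α−1)/(α+β−2) = 28.6/36.6 = 0.7814.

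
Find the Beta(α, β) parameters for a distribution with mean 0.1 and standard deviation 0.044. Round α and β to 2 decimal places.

α = 4.55, β = 40.94

First σ² = 0.001936. Setting α = μn, β = (1−μ)n with n = α+β,
μ(1−μ)/(n+1) = 0.001936 ⇒ n+1 = 0.09/0.001936 = 46.4876 ⇒ n = 45.4876.
Hence α = 0.1×45.4876 = 4.55, β = 0.9×45.4876 = 40.94.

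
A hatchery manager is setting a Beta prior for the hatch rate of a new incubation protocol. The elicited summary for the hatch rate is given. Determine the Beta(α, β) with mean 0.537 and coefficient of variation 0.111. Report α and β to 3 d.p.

Var = (CV·μ)² = (0.111×0.537)² = 0.003553.
α+β = μ(1−μ)/Var − 1 = 0.248631/0.003553 − 1 = 68.9779.
Thus α = 0.537·68.9779 = 37.041 and β = 0.463·68.9779 = 31.937.

α = 37.041, β = 31.937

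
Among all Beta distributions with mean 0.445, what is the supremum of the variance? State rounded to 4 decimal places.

0.2470

Var = μ(1−μ)/(α+β+1), which approaches μ(1−μ) as α+β → 0.
So the supremum is μ(1−μ) = 0.445×0.555 = 0.2470.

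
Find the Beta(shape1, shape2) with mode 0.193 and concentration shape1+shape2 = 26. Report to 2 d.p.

shape1 = 5.63, shape2 = 20.37

Since the density peak of Beta(shape1,shape2) is at (shape1−1)/(shape1+shape2−2),
shape1 = 1 + 0.193(26−2) = 5.63 and shape2 = 26 − 5.63 = 20.37.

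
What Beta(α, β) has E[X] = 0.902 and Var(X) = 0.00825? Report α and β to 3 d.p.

Let s = α+β. The Beta variance is μ(1−μ)/(s+1).
So s+1 = μ(1−μ)/σ² = (0.902×0.098)/0.00825 = 0.088396/0.00825 = 10.7147, giving s = 9.7147.
Then α = μs = 0.902×9.7147 = 8.763 and β = (1−μ)s = 0.098×9.7147 = 0.952.

α = 8.763, β = 0.952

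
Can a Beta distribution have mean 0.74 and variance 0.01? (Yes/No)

Yes

The Beta variance bound is σ² < μ(1−μ).
Here μ(1−μ) = 0.74×0.26 = 0.1924, and 0.01 < 0.1924.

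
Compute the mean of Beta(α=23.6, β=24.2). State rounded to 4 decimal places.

0.4937

The Beta mean is α/(α+β) = 23.6/(23.6+24.2) = 0.4937.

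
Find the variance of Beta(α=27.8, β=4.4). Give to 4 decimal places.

Var = αβ/[(α+β)²(α+β+1)] = (27.8×4.4)/(32.2²×33.2) = 122.32/34423.088 = 0.0036.

0.0036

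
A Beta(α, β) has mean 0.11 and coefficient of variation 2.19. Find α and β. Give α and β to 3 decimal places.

α = 0.076, β = 0.611

Var = (CV·μ)² = (2.19×0.11)² = 0.058033.
α+β = μ(1−μ)/Var − 1 = 0.0979/0.058033 − 1 = 0.6870.
Thus α = 0.11·0.6870 = 0.076 and β = 0.89·0.6870 = 0.611.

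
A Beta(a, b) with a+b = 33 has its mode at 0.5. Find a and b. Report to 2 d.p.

Mode = (a−1)/(κ−2) with κ = a+b, so a−1 = 0.5·31 = 15.50.
a = 16.50; b = κ − a = 16.50.

a = 16.50, b = 16.50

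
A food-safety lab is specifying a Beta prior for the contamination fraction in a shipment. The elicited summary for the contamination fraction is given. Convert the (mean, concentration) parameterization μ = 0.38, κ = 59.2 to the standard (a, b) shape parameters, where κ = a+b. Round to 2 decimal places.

a = 22.50, b = 36.70

a = μκ = 0.38×59.2 = 22.50 and b = (1−μ)κ = 0.62×59.2 = 36.70.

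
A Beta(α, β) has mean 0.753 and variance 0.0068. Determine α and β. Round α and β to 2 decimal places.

By moment matching, α+β = μ(1−μ)/σ² − 1 = (0.753·0.247)/0.0068 − 1 = 27.3516 − 1 = 26.3516.
Since α/(α+β) = μ, α = 0.753·26.3516 = 19.84 and β = 0.247·26.3516 = 6.51.

α = 19.84, β = 6.51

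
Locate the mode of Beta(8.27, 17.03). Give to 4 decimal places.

The density x^(α−1)(1−x)^(β−1) is maximised at (α−1)/(α+β−2) = 7.27/23.30 = 0.3120.

0.3120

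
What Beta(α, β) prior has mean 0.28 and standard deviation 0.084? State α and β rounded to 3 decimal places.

First σ² = 0.007056. Setting α = μn, β = (1−μ)n with n = α+β,
μ(1−μ)/(n+1) = 0.007056 ⇒ n+1 = 0.2016/0.007056 = 28.5714 ⇒ n = 27.5714.
Hence α = 0.28×27.5714 = 7.720, β = 0.72×27.5714 = 19.851.

α = 7.720, β = 19.851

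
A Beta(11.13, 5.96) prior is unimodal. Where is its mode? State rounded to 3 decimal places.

With α,β > 1, mode = (α−1)/(α+β−2) = 10.13/15.09 = 0.671.

0.671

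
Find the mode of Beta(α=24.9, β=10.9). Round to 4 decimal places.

0.7071

With α,β > 1, mode = (α−1)/(α+β−2) = 23.9/33.8 = 0.7071.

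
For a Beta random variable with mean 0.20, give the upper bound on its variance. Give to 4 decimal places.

0.1600

Var = μ(1−μ)/(α+β+1), which approaches μ(1−μ) as α+β → 0.
So the supremum is μ(1−μ) = 0.20×0.80 = 0.1600.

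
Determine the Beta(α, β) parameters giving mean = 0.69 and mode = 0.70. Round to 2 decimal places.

α = 27.60, β = 12.40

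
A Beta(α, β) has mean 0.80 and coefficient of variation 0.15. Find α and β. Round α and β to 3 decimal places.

α = 8.089, β = 2.022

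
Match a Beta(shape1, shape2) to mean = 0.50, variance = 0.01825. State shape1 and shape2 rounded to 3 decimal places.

Let s = shape1+shape2. The Beta variance is μ(1−μ)/(s+1).
So s+1 = μ(1−μ)/σ² = (0.50×0.50)/0.01825 = 0.2500/0.01825 = 13.6986, giving s = 12.6986.
Then shape1 = μs = 0.50×12.6986 = 6.349 and shape2 = (1−μ)s = 0.50×12.6986 = 6.349.

shape1 = 6.349, shape2 = 6.349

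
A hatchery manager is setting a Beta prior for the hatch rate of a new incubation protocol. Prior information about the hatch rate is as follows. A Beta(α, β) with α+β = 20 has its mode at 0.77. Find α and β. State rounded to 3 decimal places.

Mode = (α−1)/(κ−2) with κ = α+β, so α−1 = 0.77·18 = 13.860.
α = 14.860; β = κ − α = 5.140.

α = 14.860, β = 5.140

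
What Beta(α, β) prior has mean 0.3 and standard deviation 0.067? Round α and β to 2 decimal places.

Variance = 0.067² = 0.004489. The moment-matching identity α+β = μ(1−μ)/Var − 1 gives
α+β = 0.21/0.004489 − 1 = 45.7810, so α = μ·45.7810 = 13.73 and β = (1−μ)·45.7810 = 32.05.

α = 13.73, β = 32.05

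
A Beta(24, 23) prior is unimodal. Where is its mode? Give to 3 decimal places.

0.511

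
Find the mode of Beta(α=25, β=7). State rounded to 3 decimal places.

0.800

With α,β > 1, mode = (α−1)/(α+β−2) = 24/30 = 0.800.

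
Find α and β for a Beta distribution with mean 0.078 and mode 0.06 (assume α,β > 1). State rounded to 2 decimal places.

α = 3.81, β = 45.08

With s = α+β: μ = α/s and mode = (α−1)/(s−2). Eliminating α = μs,
μs − 1 = m(s−2) ⇒ s(μ−m) = 1−2m ⇒ s = 0.88/0.018 = 48.8889.
So α = μs = 3.81, β = (1−μ)s = 45.08.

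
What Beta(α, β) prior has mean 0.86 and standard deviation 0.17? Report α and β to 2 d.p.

α = 2.72, β = 0.44

First σ² = 0.0289. Setting α = μn, β = (1−μ)n with n = α+β,
μ(1−μ)/(n+1) = 0.0289 ⇒ n+1 = 0.1204/0.0289 = 4.1661 ⇒ n = 3.1661.
Hence α = 0.86×3.1661 = 2.72, β = 0.14×3.1661 = 0.44.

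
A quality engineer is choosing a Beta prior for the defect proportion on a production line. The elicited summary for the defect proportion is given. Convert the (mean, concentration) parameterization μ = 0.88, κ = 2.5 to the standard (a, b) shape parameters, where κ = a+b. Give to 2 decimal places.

Split κ in proportion μ : (1−μ): a = 0.88·2.5 = 2.20, b = 2.5 − 2.20 = 0.30.

a = 2.20, b = 0.30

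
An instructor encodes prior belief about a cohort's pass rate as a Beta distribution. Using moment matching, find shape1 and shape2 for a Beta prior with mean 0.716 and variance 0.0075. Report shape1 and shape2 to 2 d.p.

By moment matching, shape1+shape2 = μ(1−μ)/σ² − 1 = (0.716·0.284)/0.0075 − 1 = 27.1125 − 1 = 26.1125.
Since shape1/(shape1+shape2) = μ, shape1 = 0.716·26.1125 = 18.70 and shape2 = 0.284·26.1125 = 7.42.

shape1 = 18.70, shape2 = 7.42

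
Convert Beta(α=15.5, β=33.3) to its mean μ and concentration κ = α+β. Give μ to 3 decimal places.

μ = 0.318, κ = 48.8

κ = α+β = 15.5+33.3 = 48.8; μ = α/κ = 15.5/48.8 = 0.318.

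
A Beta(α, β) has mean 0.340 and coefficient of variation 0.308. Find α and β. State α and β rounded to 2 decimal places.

Var = (CV·μ)² = (0.308×0.340)² = 0.010966.
α+β = μ(1−μ)/Var − 1 = 0.224400/0.010966 − 1 = 19.4627.
Thus α = 0.340·19.4627 = 6.62 and β = 0.660·19.4627 = 12.85.

α = 6.62, β = 12.85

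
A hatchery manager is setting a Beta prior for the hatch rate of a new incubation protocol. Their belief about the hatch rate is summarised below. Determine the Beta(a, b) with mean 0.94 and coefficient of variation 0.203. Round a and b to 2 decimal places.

a = 0.52, b = 0.03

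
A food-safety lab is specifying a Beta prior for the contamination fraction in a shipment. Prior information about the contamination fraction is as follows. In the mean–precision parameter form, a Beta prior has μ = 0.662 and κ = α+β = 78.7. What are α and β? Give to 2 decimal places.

α = μκ = 0.662×78.7 = 52.10 and β = (1−μ)κ = 0.338×78.7 = 26.60.

α = 52.10, β = 26.60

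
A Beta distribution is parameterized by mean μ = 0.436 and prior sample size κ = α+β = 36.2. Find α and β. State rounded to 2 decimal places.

α = 15.78, β = 20.42

Split κ in proportion μ : (1−μ): α = 0.436·36.2 = 15.78, β = 36.2 − 15.78 = 20.42.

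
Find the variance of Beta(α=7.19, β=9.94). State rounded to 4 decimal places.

Var = αβ/[(α+β)²(α+β+1)] = (7.19×9.94)/(17.13²×18.13) = 71.4686/5320.010997 = 0.0134.

0.0134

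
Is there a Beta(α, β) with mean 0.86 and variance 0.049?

Yes

For any Beta, Var(X) < E[X]·(1−E[X]).
Here μ(1−μ) = 0.86×0.14 = 0.1204, and 0.049 < 0.1204.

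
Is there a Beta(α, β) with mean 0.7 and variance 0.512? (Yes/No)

No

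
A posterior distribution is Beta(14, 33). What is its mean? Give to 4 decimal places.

The Beta mean is α/(α+β) = 14/(14+33) = 0.2979.

0.2979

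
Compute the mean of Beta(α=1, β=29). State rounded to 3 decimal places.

0.033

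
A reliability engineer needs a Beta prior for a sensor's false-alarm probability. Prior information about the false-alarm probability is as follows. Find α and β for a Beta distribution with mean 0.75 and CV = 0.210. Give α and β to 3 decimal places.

α = 4.919, β = 1.640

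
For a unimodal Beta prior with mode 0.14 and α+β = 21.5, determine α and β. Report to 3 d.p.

α = 3.730, β = 17.770

Since the density peak of Beta(α,β) is at (α−1)/(α+β−2),
α = 1 + 0.14(21.5−2) = 3.730 and β = 21.5 − 3.730 = 17.770.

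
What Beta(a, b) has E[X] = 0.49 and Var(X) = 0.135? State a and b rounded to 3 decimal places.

By moment matching, a+b = μ(1−μ)/σ² − 1 = (0.49·0.51)/0.135 − 1 = 1.8511 − 1 = 0.8511.
Since a/(a+b) = μ, a = 0.49·0.8511 = 0.417 and b = 0.51·0.8511 = 0.434.

a = 0.417, b = 0.434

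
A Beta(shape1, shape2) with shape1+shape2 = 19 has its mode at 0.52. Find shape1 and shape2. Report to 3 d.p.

shape1 = 9.840, shape2 = 9.160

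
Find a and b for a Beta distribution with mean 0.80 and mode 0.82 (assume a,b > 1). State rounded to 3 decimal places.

a = 25.600, b = 6.400

With s = a+b: μ = a/s and mode = (a−1)/(s−2). Eliminating a = μs,
μs − 1 = m(s−2) ⇒ s(μ−m) = 1−2m ⇒ s = -0.64/-0.02 = 32.0000.
So a = μs = 25.600, b = (1−μ)s = 6.400.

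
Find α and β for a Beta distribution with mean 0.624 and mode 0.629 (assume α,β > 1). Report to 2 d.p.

With s = α+β: μ = α/s and mode = (α−1)/(s−2). Eliminating α = μs,
μs − 1 = m(s−2) ⇒ s(μ−m) = 1−2m ⇒ s = -0.258/-0.005 = 51.6000.
So α = μs = 32.20, β = (1−μ)s = 19.40.

α = 32.20, β = 19.40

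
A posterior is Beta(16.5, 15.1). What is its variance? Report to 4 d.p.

0.0077

α+β = 31.6 and αβ = 249.15, so Var = αβ/[(α+β)²(α+β+1)] = 249.15/32553.056 = 0.0077.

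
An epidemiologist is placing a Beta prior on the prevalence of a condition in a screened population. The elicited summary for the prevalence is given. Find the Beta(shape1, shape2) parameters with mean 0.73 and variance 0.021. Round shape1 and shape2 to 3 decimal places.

Write ν = shape1+shape2; then shape1 = μν and Var = μ(1−μ)/(ν+1).
ν = μ(1−μ)/Var − 1 = 0.1971/0.021 − 1 = 8.3857.
shape1 = 0.73·8.3857 = 6.122, shape2 = 0.27·8.3857 = 2.264.

shape1 = 6.122, shape2 = 2.264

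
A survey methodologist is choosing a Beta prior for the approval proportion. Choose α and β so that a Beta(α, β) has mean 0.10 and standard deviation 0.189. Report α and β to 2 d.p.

α = 0.15, β = 1.37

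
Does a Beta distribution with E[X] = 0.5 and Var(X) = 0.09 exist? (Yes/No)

Yes

For any Beta, Var(X) < E[X]·(1−E[X]).
Here μ(1−μ) = 0.5×0.5 = 0.25, and 0.09 < 0.25.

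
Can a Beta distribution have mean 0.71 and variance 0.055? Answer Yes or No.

A Beta with mean μ has variance μ(1−μ)/(α+β+1) < μ(1−μ).
Here μ(1−μ) = 0.71×0.29 = 0.2059, and 0.055 < 0.2059.

Yes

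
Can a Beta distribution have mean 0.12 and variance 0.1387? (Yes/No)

The Beta variance bound is σ² < μ(1−μ).
Here μ(1−μ) = 0.12×0.88 = 0.1056, and 0.1387 ≥ 0.1056.

No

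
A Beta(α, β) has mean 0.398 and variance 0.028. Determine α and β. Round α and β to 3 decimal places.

Let s = α+β. The Beta variance is μ(1−μ)/(s+1).
So s+1 = μ(1−μ)/σ² = (0.398×0.602)/0.028 = 0.239596/0.028 = 8.5570, giving s = 7.5570.
Then α = μs = 0.398×7.5570 = 3.008 and β = (1−μ)s = 0.602×7.5570 = 4.549.

α = 3.008, β = 4.549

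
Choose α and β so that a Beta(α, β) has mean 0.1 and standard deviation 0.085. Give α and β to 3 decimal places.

α = 1.146, β = 10.311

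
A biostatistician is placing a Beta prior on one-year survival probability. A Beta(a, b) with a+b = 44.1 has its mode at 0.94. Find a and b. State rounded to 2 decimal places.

a = 40.57, b = 3.53

For a,b>1 the mode is (a−1)/(a+b−2), so a = mode·(κ−2)+1 = 0.94×42.1+1 = 40.57.
And b = (1−mode)·(κ−2)+1 = 0.06×42.1+1 = 3.53.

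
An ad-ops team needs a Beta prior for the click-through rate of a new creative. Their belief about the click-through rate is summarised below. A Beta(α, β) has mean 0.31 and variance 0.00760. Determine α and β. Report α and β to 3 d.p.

Let s = α+β. The Beta variance is μ(1−μ)/(s+1).
So s+1 = μ(1−μ)/σ² = (0.31×0.69)/0.00760 = 0.2139/0.00760 = 28.1447, giving s = 27.1447.
Then α = μs = 0.31×27.1447 = 8.415 and β = (1−μ)s = 0.69×27.1447 = 18.730.

α = 8.415, β = 18.730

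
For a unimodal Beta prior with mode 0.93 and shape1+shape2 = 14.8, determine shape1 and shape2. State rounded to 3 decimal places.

Since the density peak of Beta(shape1,shape2) is at (shape1−1)/(shape1+shape2−2),
shape1 = 1 + 0.93(14.8−2) = 12.904 and shape2 = 14.8 − 12.904 = 1.896.

shape1 = 12.904, shape2 = 1.896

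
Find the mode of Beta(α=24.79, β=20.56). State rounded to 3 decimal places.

The density x^(α−1)(1−x)^(β−1) is maximised at (α−1)/(α+β−2) = 23.79/43.35 = 0.549.

0.549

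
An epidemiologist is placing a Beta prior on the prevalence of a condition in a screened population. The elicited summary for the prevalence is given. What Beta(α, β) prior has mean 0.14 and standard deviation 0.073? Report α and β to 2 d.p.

α = 3.02, β = 18.57

σ² = 0.073² = 0.005329.
With s = α+β, Var = μ(1−μ)/(s+1), so s+1 = (0.14×0.86)/0.005329 = 22.5934 and s = 21.5934.
α = μs = 3.02, β = (1−μ)s = 18.57.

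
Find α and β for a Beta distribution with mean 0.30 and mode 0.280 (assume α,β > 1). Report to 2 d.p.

Let s = α+β. Mean gives α = μs = 0.30s; mode gives (α−1)/(s−2) = 0.280.
Substituting: 0.30s − 1 = 0.280(s−2) = 0.280s − 0.560, so 0.020s = 0.440 and s = 22.0000.
Then α = 0.30×22.0000 = 6.60 and β = s−α = 15.40.

α = 6.60, β = 15.40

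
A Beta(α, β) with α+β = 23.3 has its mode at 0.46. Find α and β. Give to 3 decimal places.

Since the density peak of Beta(α,β) is at (α−1)/(α+β−2),
α = 1 + 0.46(23.3−2) = 10.798 and β = 23.3 − 10.798 = 12.502.

α = 10.798, β = 12.502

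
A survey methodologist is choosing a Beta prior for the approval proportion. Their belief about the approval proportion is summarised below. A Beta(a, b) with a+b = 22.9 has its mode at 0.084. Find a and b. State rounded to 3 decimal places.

For a,b>1 the mode is (a−1)/(a+b−2), so a = mode·(κ−2)+1 = 0.084×20.9+1 = 2.756.
And b = (1−mode)·(κ−2)+1 = 0.916×20.9+1 = 20.144.

a = 2.756, b = 20.144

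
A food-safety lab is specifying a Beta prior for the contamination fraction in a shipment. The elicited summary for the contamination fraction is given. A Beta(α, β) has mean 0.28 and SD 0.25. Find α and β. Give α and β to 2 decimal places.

σ² = 0.25² = 0.0625.
With s = α+β, Var = μ(1−μ)/(s+1), so s+1 = (0.28×0.72)/0.0625 = 3.2256 and s = 2.2256.
α = μs = 0.62, β = (1−μ)s = 1.60.

α = 0.62, β = 1.60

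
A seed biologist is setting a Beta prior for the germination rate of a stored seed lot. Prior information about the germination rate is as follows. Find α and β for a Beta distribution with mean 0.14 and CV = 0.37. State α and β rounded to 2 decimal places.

α = 6.14, β = 37.73

σ = CV·μ = 0.37×0.14 = 0.05180, so σ² = 0.002683.
s+1 = μ(1−μ)/σ² = 0.1204/0.002683 = 44.8711, so s = α+β = 43.8711.
α = μs = 6.14, β = (1−μ)s = 37.73.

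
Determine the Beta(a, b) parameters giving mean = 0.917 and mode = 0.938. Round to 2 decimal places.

Let s = a+b. Mean gives a = μs = 0.917s; mode gives (a−1)/(s−2) = 0.938.
Substituting: 0.917s − 1 = 0.938(s−2) = 0.938s − 1.876, so -0.021s = -0.876 and s = 41.7143.
Then a = 0.917×41.7143 = 38.25 and b = s−a = 3.46.

a = 38.25, b = 3.46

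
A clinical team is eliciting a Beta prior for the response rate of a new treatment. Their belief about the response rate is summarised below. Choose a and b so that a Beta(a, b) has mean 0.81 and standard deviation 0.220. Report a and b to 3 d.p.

a = 1.766, b = 0.414

First σ² = 0.048400. Setting a = μn, b = (1−μ)n with n = a+b,
μ(1−μ)/(n+1) = 0.048400 ⇒ n+1 = 0.1539/0.048400 = 3.1798 ⇒ n = 2.1798.
Hence a = 0.81×2.1798 = 1.766, b = 0.19×2.1798 = 0.414.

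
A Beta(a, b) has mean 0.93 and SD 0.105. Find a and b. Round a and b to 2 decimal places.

a = 4.56, b = 0.34

Variance = 0.105² = 0.011025. The moment-matching identity a+b = μ(1−μ)/Var − 1 gives
a+b = 0.0651/0.011025 − 1 = 4.9048, so a = μ·4.9048 = 4.56 and b = (1−μ)·4.9048 = 0.34.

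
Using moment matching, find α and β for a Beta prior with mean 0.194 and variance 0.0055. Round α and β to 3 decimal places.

α = 5.321, β = 22.108

By moment matching, α+β = μ(1−μ)/σ² − 1 = (0.194·0.806)/0.0055 − 1 = 28.4298 − 1 = 27.4298.
Since α/(α+β) = μ, α = 0.194·27.4298 = 5.321 and β = 0.806·27.4298 = 22.108.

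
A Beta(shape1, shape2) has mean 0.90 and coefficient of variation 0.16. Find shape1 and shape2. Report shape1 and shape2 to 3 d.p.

σ = CV·μ = 0.16×0.90 = 0.14400, so σ² = 0.020736.
s+1 = μ(1−μ)/σ² = 0.0900/0.020736 = 4.3403, so s = shape1+shape2 = 3.3403.
shape1 = μs = 3.006, shape2 = (1−μ)s = 0.334.

shape1 = 3.006, shape2 = 0.334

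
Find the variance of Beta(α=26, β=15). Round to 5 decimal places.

0.00552

Var = αβ/[(α+β)²(α+β+1)] = (26×15)/(41²×42) = 390/70602 = 0.00552.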